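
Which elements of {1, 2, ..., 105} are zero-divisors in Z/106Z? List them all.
nonzero zero-divisors of Z/106Z = {2, 4, 6, 8, 10, 12, 14, 16, 18, 20, 22, 24, 26, 28, 30, 32, 34, 36, 38, 40, 42, 44, 46, 48, 50, 52, 53, 54, 56, 58, 60, 62, 64, 66, 68, 70, 72, 74, 76, 78, 80, 82, 84, 86, 88, 90, 92, 94, 96, 98, 100, 102, 104}

An element a ∈ Z/106Z (with a ≠ 0) is a zero-divisor iff gcd(a, 106) > 1 (because a is a unit precisely when gcd(a, n) = 1, and in Z/nZ every nonzero, non-unit element is a zero-divisor). Scan a = 1, ..., 105 and keep those with gcd(a, 106) > 1:
  gcd(2, 106) = 2, gcd(4, 106) = 2, gcd(6, 106) = 2, gcd(8, 106) = 2, gcd(10, 106) = 2, gcd(12, 106) = 2, gcd(14, 106) = 2, gcd(16, 106) = 2, gcd(18, 106) = 2, gcd(20, 106) = 2, gcd(22, 106) = 2, gcd(24, 106) = 2, gcd(26, 106) = 2, gcd(28, 106) = 2, gcd(30, 106) = 2, gcd(32, 106) = 2, gcd(34, 106) = 2, gcd(36, 106) = 2, gcd(38, 106) = 2, gcd(40, 106) = 2, gcd(42, 106) = 2, gcd(44, 106) = 2, gcd(46, 106) = 2, gcd(48, 106) = 2, gcd(50, 106) = 2, gcd(52, 106) = 2, gcd(53, 106) = 53, gcd(54, 106) = 2, gcd(56, 106) = 2, gcd(58, 106) = 2, gcd(60, 106) = 2, gcd(62, 106) = 2, gcd(64, 106) = 2, gcd(66, 106) = 2, gcd(68, 106) = 2, gcd(70, 106) = 2, gcd(72, 106) = 2, gcd(74, 106) = 2, gcd(76, 106) = 2, gcd(78, 106) = 2, gcd(80, 106) = 2, gcd(82, 106) = 2, gcd(84, 106) = 2, gcd(86, 106) = 2, gcd(88, 106) = 2, gcd(90, 106) = 2, gcd(92, 106) = 2, gcd(94, 106) = 2, gcd(96, 106) = 2, gcd(98, 106) = 2, gcd(100, 106) = 2, gcd(102, 106) = 2, gcd(104, 106) = 2.
All other a ∈ {1, ..., 105} have gcd(a, 106) = 1 and are units. So the nonzero zero-divisors are exactly the 53 values of a appearing in this scan.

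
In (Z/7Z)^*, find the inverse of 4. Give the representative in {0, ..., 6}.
Apply the extended Euclidean algorithm to (7, 4), tracking rows (r, s, t) with s·7 + t·4 = r. Each division r_prev = q·r_cur + r_new produces the new row as (previous row) − q·(current row):
  row A: (7, 1, 0)   [1·7 + 0·4 = 7]
  row B: (4, 0, 1)   [0·7 + 1·4 = 4]
  7 = 1·4 + 3   → row C = row A − 1·row B = (3, 1, −1)   [check: 1·7 − 1·4 = 3]
  4 = 1·3 + 1   → row D = row B − 1·row C = (1, −1, 2)   [check: −1·7 + 2·4 = 1]
  3 = 3·1 + 0   → remainder 0, stop. gcd = 1 (last nonzero row D).
The gcd is 1, so 4 is invertible mod 7. The last nonzero row gives −1·7 + 2·4 = 1, so t = 2. So 4^(−1) ≡ 2 (mod 7). Verify: 4 · 2 = 8 ≡ 1 (mod 7). ✓

Final answer: 4^(−1) ≡ 2 (mod 7)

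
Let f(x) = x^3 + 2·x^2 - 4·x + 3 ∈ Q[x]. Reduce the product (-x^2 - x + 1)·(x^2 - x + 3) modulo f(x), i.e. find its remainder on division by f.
a · b ≡ -9·x^2 + 7·x - 3 (mod f(x))

First multiply in Q[x] without reducing: a · b = -x^4 - x^2 - 4·x + 3. Now divide by f(x) = x^3 + 2·x^2 - 4·x + 3, eliminating the leading term at each step:
  leading term -x^4: subtract (-x)·f(x) = -x^4 - 2·x^3 + 4·x^2 - 3·x, leaving 2·x^3 - 5·x^2 - x + 3
  leading term 2·x^3: subtract (2)·f(x) = 2·x^3 + 4·x^2 - 8·x + 6, leaving -9·x^2 + 7·x - 3
The degree is now < 3, so this is the remainder. Hence a · b ≡ -9·x^2 + 7·x - 3 in Q[x]/(f).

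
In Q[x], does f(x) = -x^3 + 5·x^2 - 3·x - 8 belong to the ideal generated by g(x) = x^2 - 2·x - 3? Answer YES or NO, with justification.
NO

In Q[x] the ideal (g) consists of all multiples of g, so f ∈ (g) iff g | f, i.e. iff the remainder of f on division by g is 0. Divide f by g (g is monic, so eliminate the leading term of the running remainder at each step):
  leading term -x^3: subtract (-x)·g(x) = -x^3 + 2·x^2 + 3·x, leaving 3·x^2 - 6·x - 8
  leading term 3·x^2: subtract (3)·g(x) = 3·x^2 - 6·x - 9, leaving 1
The remainder r(x) = 1 ≠ 0 (and deg r < deg g), so g ∤ f, i.e. f ∉ (g).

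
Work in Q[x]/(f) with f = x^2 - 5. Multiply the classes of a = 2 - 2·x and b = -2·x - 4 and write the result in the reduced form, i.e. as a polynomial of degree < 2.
First multiply in Q[x] without reducing: a · b = 4·x^2 + 4·x - 8. Now divide by f(x) = x^2 - 5, eliminating the leading term at each step:
  leading term 4·x^2: subtract (4)·f(x) = 4·x^2 - 20, leaving 4·x + 12
The degree is now < 2, so this is the remainder. Hence a · b ≡ 4·x + 12 in Q[x]/(f).

Final answer: a · b ≡ 4·x + 12 (mod f(x))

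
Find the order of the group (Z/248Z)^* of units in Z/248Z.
|(Z/248Z)^*| = 120

(Z/248Z)^* consists of the classes a with gcd(a, 248) = 1, so its order is φ(248). φ is multiplicative, with φ(p^e) = p^e − p^(e−1). Factorise 248 = 2^3 · 31. Then
  φ(248) = (2^3 − 2^2) · (31 − 1) = 4 · 30 = 120.
Thus |(Z/248Z)^*| = 120.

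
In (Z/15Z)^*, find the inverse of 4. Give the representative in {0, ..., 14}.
Apply the extended Euclidean algorithm to (15, 4), tracking rows (r, s, t) with s·15 + t·4 = r. Each division r_prev = q·r_cur + r_new produces the new row as (previous row) − q·(current row):
  row A: (15, 1, 0)   [1·15 + 0·4 = 15]
  row B: (4, 0, 1)   [0·15 + 1·4 = 4]
  15 = 3·4 + 3   → row C = row A − 3·row B = (3, 1, −3)   [check: 1·15 − 3·4 = 3]
  4 = 1·3 + 1   → row D = row B − 1·row C = (1, −1, 4)   [check: −1·15 + 4·4 = 1]
  3 = 3·1 + 0   → remainder 0, stop. gcd = 1 (last nonzero row D).
The gcd is 1, so 4 is invertible mod 15. The last nonzero row gives −1·15 + 4·4 = 1, so t = 4. So 4^(−1) ≡ 4 (mod 15). Verify: 4 · 4 = 16 ≡ 1 (mod 15). ✓

Final answer: 4^(−1) ≡ 4 (mod 15)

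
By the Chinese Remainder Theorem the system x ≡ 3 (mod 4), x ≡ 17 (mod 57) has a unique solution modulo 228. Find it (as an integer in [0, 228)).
x ≡ 131 (mod 228); the representative in [0, 228) is 131

The moduli 4, 57 are pairwise coprime, so by the CRT there is a unique solution mod 4·57 = 228.
Solve by successive substitution. Start with x ≡ 3 (mod 4).
  Combine with x ≡ 17 (mod 57): write x = 3 + 4·t and require 3 + 4·t ≡ 17 (mod 57), i.e. 4·t ≡ 17 − 3 ≡ 14 (mod 57). Since 4^(−1) ≡ 43 (mod 57), t ≡ 43·14 ≡ 32 (mod 57). So x ≡ 3 + 4·32 = 131 (mod 228).
Unique solution in [0, 228): x = 131.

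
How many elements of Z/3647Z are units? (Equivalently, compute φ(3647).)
An element a ∈ Z/3647Z is a unit iff gcd(a, 3647) = 1, so the number of units is φ(3647). φ is multiplicative, with φ(p^e) = p^e − p^(e−1). Factorise 3647 = 7 · 521. Then
  φ(3647) = (7 − 1) · (521 − 1) = 6 · 520 = 3120.

Final answer: Z/3647Z has φ(3647) = 3120 units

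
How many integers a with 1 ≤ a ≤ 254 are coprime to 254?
The number of a ∈ {1, ..., 254} with gcd(a, 254) = 1 is by definition Euler's totient φ(254). φ is multiplicative, with φ(p^e) = p^e − p^(e−1). Factorise 254 = 2 · 127. Then
  φ(254) = (2 − 1) · (127 − 1) = 1 · 126 = 126.
So there are 126 such integers.

Final answer: 126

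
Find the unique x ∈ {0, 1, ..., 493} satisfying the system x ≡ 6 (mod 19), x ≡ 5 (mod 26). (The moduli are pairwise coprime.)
x ≡ 291 (mod 494); the representative in [0, 494) is 291

The moduli 19, 26 are pairwise coprime, so by the CRT there is a unique solution mod 19·26 = 494.
Solve by successive substitution. Start with x ≡ 6 (mod 19).
  Combine with x ≡ 5 (mod 26): write x = 6 + 19·t and require 6 + 19·t ≡ 5 (mod 26), i.e. 19·t ≡ 5 − 6 ≡ 25 (mod 26). Since 19^(−1) ≡ 11 (mod 26), t ≡ 11·25 ≡ 15 (mod 26). So x ≡ 6 + 19·15 = 291 (mod 494).
Unique solution in [0, 494): x = 291.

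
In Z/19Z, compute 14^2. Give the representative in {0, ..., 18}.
6

Use repeated squaring. Binary(2) = 10. Walk through the bits of the exponent 2 left-to-right: at each bit after the leading one, square the running value, then multiply by 14 if the bit is 1 (always reducing mod 19):
  bit 1 = 1 (leading): start with 14.
  bit 2 = 0: square 14^2 = 196 ≡ 6 (mod 19).
Final value: 14^2 ≡ 6 (mod 19).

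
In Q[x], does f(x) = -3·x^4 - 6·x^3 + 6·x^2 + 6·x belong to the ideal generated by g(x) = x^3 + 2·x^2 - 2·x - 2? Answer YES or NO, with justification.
YES

In Q[x] the ideal (g) consists of all multiples of g, so f ∈ (g) iff g | f, i.e. iff the remainder of f on division by g is 0. Divide f by g (g is monic, so eliminate the leading term of the running remainder at each step):
  leading term -3·x^4: subtract (-3·x)·g(x) = -3·x^4 - 6·x^3 + 6·x^2 + 6·x, leaving 0
The remainder is 0, so f(x) = g(x) · h(x) with h(x) = -3·x. Hence g | f, i.e. f ∈ (g).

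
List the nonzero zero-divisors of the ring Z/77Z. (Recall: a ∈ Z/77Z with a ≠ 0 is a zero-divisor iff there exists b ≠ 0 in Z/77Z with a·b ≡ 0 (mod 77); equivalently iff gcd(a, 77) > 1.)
nonzero zero-divisors of Z/77Z = {7, 11, 14, 21, 22, 28, 33, 35, 42, 44, 49, 55, 56, 63, 66, 70}

An element a ∈ Z/77Z (with a ≠ 0) is a zero-divisor iff gcd(a, 77) > 1 (because a is a unit precisely when gcd(a, n) = 1, and in Z/nZ every nonzero, non-unit element is a zero-divisor). Scan a = 1, ..., 76 and keep those with gcd(a, 77) > 1:
  gcd(7, 77) = 7, gcd(11, 77) = 11, gcd(14, 77) = 7, gcd(21, 77) = 7, gcd(22, 77) = 11, gcd(28, 77) = 7, gcd(33, 77) = 11, gcd(35, 77) = 7, gcd(42, 77) = 7, gcd(44, 77) = 11, gcd(49, 77) = 7, gcd(55, 77) = 11, gcd(56, 77) = 7, gcd(63, 77) = 7, gcd(66, 77) = 11, gcd(70, 77) = 7.
All other a ∈ {1, ..., 76} have gcd(a, 77) = 1 and are units. So the nonzero zero-divisors are exactly the 16 values of a appearing in this scan.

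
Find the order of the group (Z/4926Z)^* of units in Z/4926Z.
(Z/4926Z)^* consists of the classes a with gcd(a, 4926) = 1, so its order is φ(4926). φ is multiplicative, with φ(p^e) = p^e − p^(e−1). Factorise 4926 = 2 · 3 · 821. Then
  φ(4926) = (2 − 1) · (3 − 1) · (821 − 1) = 1 · 2 · 820 = 1640.
Thus |(Z/4926Z)^*| = 1640.

Final answer: |(Z/4926Z)^*| = 1640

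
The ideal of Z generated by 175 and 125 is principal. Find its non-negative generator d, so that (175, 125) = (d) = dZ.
In the PID Z, (a, b) is generated by gcd(a, b). Compute gcd(175, 125) with the extended Euclidean algorithm, tracking rows (r, s, t) with s·175 + t·125 = r:
  row A: (175, 1, 0)   [1·175 + 0·125 = 175]
  row B: (125, 0, 1)   [0·175 + 1·125 = 125]
  175 = 1·125 + 50   → row C = row A − 1·row B = (50, 1, −1)   [check: 1·175 − 1·125 = 50]
  125 = 2·50 + 25   → row D = row B − 2·row C = (25, −2, 3)   [check: −2·175 + 3·125 = 25]
  50 = 2·25 + 0   → remainder 0, stop. gcd = 25 (last nonzero row D).
So gcd(175, 125) = 25, with Bézout identity −2·175 + 3·125 = 25. Containment (⊇): the Bézout identity exhibits 25 as an element of (175, 125), giving (25) ⊆ (175, 125). Containment (⊆): since 25 | 175 and 25 | 125 (175 = 25·7, 125 = 25·5), every Z-linear combination of 175 and 125 is divisible by 25, so (175, 125) ⊆ (25). Therefore (175, 125) = (25), d = 25.

Final answer: (175, 125) = (25); d = 25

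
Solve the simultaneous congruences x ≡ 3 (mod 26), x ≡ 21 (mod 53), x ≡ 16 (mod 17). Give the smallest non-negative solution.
x ≡ 18359 (mod 23426); the representative in [0, 23426) is 18359

The moduli 26, 53, 17 are pairwise coprime, so by the CRT there is a unique solution mod 26·53·17 = 23426.
Solve by successive substitution. Start with x ≡ 3 (mod 26).
  Combine with x ≡ 21 (mod 53): write x = 3 + 26·t and require 3 + 26·t ≡ 21 (mod 53), i.e. 26·t ≡ 21 − 3 ≡ 18 (mod 53). Since 26^(−1) ≡ 51 (mod 53), t ≡ 51·18 ≡ 17 (mod 53). So x ≡ 3 + 26·17 = 445 (mod 1378).
  Combine with x ≡ 16 (mod 17): write x = 445 + 1378·t and require 445 + 1378·t ≡ 16 (mod 17), i.e. 1378·t ≡ 16 − 445 ≡ 13 (mod 17). Since 1378^(−1) ≡ 1 (mod 17) (1378 ≡ 1 (mod 17)), t ≡ 1·13 ≡ 13 (mod 17). So x ≡ 445 + 1378·13 = 18359 (mod 23426).
Unique solution in [0, 23426): x = 18359.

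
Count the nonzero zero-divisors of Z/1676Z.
Z/1676Z has 839 nonzero zero-divisors

In Z/1676Z each nonzero element is either a unit (gcd with 1676 is 1) or a zero-divisor (gcd > 1). The number of units is φ(1676): factorise 1676 = 2^2 · 419, so φ(1676) = (2^2 − 2^1) · (419 − 1) = 2 · 418 = 836. The nonzero elements number 1676 − 1 = 1675. Hence the nonzero zero-divisors number 1675 − 836 = 839.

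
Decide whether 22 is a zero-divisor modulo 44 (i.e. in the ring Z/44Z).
gcd(22, 44) = 22 > 1, so 22 is not a unit in Z/44Z. In Z/nZ every nonzero non-unit is a zero-divisor: explicitly, take b = 44/gcd = 2 ≠ 0 (mod 44); then 22·2 = 44 = 1·44, i.e. 22·2 ≡ 0 (mod 44). So 22 is a zero-divisor.

Final answer: YES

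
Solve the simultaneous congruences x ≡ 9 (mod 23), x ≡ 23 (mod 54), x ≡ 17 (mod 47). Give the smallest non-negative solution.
x ≡ 3965 (mod 58374); the representative in [0, 58374) is 3965

The moduli 23, 54, 47 are pairwise coprime, so by the CRT there is a unique solution mod 23·54·47 = 58374.
Solve by successive substitution. Start with x ≡ 9 (mod 23).
  Combine with x ≡ 23 (mod 54): write x = 9 + 23·t and require 9 + 23·t ≡ 23 (mod 54), i.e. 23·t ≡ 23 − 9 ≡ 14 (mod 54). Since 23^(−1) ≡ 47 (mod 54), t ≡ 47·14 ≡ 10 (mod 54). So x ≡ 9 + 23·10 = 239 (mod 1242).
  Combine with x ≡ 17 (mod 47): write x = 239 + 1242·t and require 239 + 1242·t ≡ 17 (mod 47), i.e. 1242·t ≡ 17 − 239 ≡ 13 (mod 47). Since 1242^(−1) ≡ 40 (mod 47) (1242 ≡ 20 (mod 47)), t ≡ 40·13 ≡ 3 (mod 47). So x ≡ 239 + 1242·3 = 3965 (mod 58374).
Unique solution in [0, 58374): x = 3965.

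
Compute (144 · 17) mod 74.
Reduce the factors first: 144 ≡ 70 (mod 74), so 144 · 17 ≡ 70 · 17 (mod 74). 70 · 17 = 1190. Dividing by 74: 1190 = 16·74 + 6. So (144 · 17) mod 74 = 6.

Final answer: 6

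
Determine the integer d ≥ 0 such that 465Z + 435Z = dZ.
In the PID Z, (a, b) is generated by gcd(a, b). Compute gcd(465, 435) with the extended Euclidean algorithm, tracking rows (r, s, t) with s·465 + t·435 = r:
  row A: (465, 1, 0)   [1·465 + 0·435 = 465]
  row B: (435, 0, 1)   [0·465 + 1·435 = 435]
  465 = 1·435 + 30   → row C = row A − 1·row B = (30, 1, −1)   [check: 1·465 − 1·435 = 30]
  435 = 14·30 + 15   → row D = row B − 14·row C = (15, −14, 15)   [check: −14·465 + 15·435 = 15]
  30 = 2·15 + 0   → remainder 0, stop. gcd = 15 (last nonzero row D).
So gcd(465, 435) = 15, with Bézout identity −14·465 + 15·435 = 15. Containment (⊇): the Bézout identity exhibits 15 as an element of (465, 435), giving (15) ⊆ (465, 435). Containment (⊆): since 15 | 465 and 15 | 435 (465 = 15·31, 435 = 15·29), every Z-linear combination of 465 and 435 is divisible by 15, so (465, 435) ⊆ (15). Therefore (465, 435) = (15), d = 15.

Final answer: (465, 435) = (15); d = 15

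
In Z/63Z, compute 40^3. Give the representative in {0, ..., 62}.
55

Use repeated squaring. Binary(3) = 11. Walk through the bits of the exponent 3 left-to-right: at each bit after the leading one, square the running value, then multiply by 40 if the bit is 1 (always reducing mod 63):
  bit 1 = 1 (leading): start with 40.
  bit 2 = 1: square 40^2 = 1600 ≡ 25; bit is 1, so multiply 25·40 = 1000 ≡ 55 (mod 63).
Final value: 40^3 ≡ 55 (mod 63).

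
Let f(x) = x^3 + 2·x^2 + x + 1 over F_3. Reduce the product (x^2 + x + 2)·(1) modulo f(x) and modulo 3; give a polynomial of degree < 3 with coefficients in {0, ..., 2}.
Multiply as integer polynomials: a · b = x^2 + x + 2. Reducing coefficients mod 3: a · b ≡ x^2 + x + 2. This already has degree < 3, so no reduction by f is needed. Hence a · b ≡ x^2 + x + 2 in F_3[x]/(f).

Final answer: a · b ≡ x^2 + x + 2 (mod f(x))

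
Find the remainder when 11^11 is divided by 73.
Use repeated squaring. Binary(11) = 1011. Walk through the bits of the exponent 11 left-to-right: at each bit after the leading one, square the running value, then multiply by 11 if the bit is 1 (always reducing mod 73):
  bit 1 = 1 (leading): start with 11.
  bit 2 = 0: square 11^2 = 121 ≡ 48 (mod 73).
  bit 3 = 1: square 48^2 = 2304 ≡ 41; bit is 1, so multiply 41·11 = 451 ≡ 13 (mod 73).
  bit 4 = 1: square 13^2 = 169 ≡ 23; bit is 1, so multiply 23·11 = 253 ≡ 34 (mod 73).
Final value: 11^11 ≡ 34 (mod 73).

Final answer: 34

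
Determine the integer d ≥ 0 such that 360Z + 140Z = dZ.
(360, 140) = (20); d = 20

In the PID Z, (a, b) is generated by gcd(a, b). Compute gcd(360, 140) with the extended Euclidean algorithm, tracking rows (r, s, t) with s·360 + t·140 = r:
  row A: (360, 1, 0)   [1·360 + 0·140 = 360]
  row B: (140, 0, 1)   [0·360 + 1·140 = 140]
  360 = 2·140 + 80   → row C = row A − 2·row B = (80, 1, −2)   [check: 1·360 − 2·140 = 80]
  140 = 1·80 + 60   → row D = row B − 1·row C = (60, −1, 3)   [check: −1·360 + 3·140 = 60]
  80 = 1·60 + 20   → row E = row C − 1·row D = (20, 2, −5)   [check: 2·360 − 5·140 = 20]
  60 = 3·20 + 0   → remainder 0, stop. gcd = 20 (last nonzero row E).
So gcd(360, 140) = 20, with Bézout identity 2·360 − 5·140 = 20. Containment (⊇): the Bézout identity exhibits 20 as an element of (360, 140), giving (20) ⊆ (360, 140). Containment (⊆): since 20 | 360 and 20 | 140 (360 = 20·18, 140 = 20·7), every Z-linear combination of 360 and 140 is divisible by 20, so (360, 140) ⊆ (20). Therefore (360, 140) = (20), d = 20.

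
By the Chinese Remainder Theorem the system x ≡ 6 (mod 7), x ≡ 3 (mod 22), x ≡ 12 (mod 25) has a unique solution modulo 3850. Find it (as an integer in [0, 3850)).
x ≡ 2687 (mod 3850); the representative in [0, 3850) is 2687

The moduli 7, 22, 25 are pairwise coprime, so by the CRT there is a unique solution mod 7·22·25 = 3850.
Solve by successive substitution. Start with x ≡ 6 (mod 7).
  Combine with x ≡ 3 (mod 22): write x = 6 + 7·t and require 6 + 7·t ≡ 3 (mod 22), i.e. 7·t ≡ 3 − 6 ≡ 19 (mod 22). Since 7^(−1) ≡ 19 (mod 22), t ≡ 19·19 ≡ 9 (mod 22). So x ≡ 6 + 7·9 = 69 (mod 154).
  Combine with x ≡ 12 (mod 25): write x = 69 + 154·t and require 69 + 154·t ≡ 12 (mod 25), i.e. 154·t ≡ 12 − 69 ≡ 18 (mod 25). Since 154^(−1) ≡ 19 (mod 25) (154 ≡ 4 (mod 25)), t ≡ 19·18 ≡ 17 (mod 25). So x ≡ 69 + 154·17 = 2687 (mod 3850).
Unique solution in [0, 3850): x = 2687.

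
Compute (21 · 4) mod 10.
Reduce the factors first: 21 ≡ 1 (mod 10), so 21 · 4 ≡ 1 · 4 (mod 10). 1 · 4 = 4. Dividing by 10: 4 = 0·10 + 4. So (21 · 4) mod 10 = 4.

Final answer: 4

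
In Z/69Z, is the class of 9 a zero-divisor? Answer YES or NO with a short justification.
gcd(9, 69) = 3 > 1, so 9 is not a unit in Z/69Z. In Z/nZ every nonzero non-unit is a zero-divisor: explicitly, take b = 69/gcd = 23 ≠ 0 (mod 69); then 9·23 = 207 = 3·69, i.e. 9·23 ≡ 0 (mod 69). So 9 is a zero-divisor.

Final answer: YES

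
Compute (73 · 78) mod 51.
33

Reduce the factors first: 73 ≡ 22, 78 ≡ 27 (mod 51), so 73 · 78 ≡ 22 · 27 (mod 51). 22 · 27 = 594. Dividing by 51: 594 = 11·51 + 33. So (73 · 78) mod 51 = 33.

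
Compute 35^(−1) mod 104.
35^(−1) ≡ 3 (mod 104)

Apply the extended Euclidean algorithm to (104, 35), tracking rows (r, s, t) with s·104 + t·35 = r. Each division r_prev = q·r_cur + r_new produces the new row as (previous row) − q·(current row):
  row A: (104, 1, 0)   [1·104 + 0·35 = 104]
  row B: (35, 0, 1)   [0·104 + 1·35 = 35]
  104 = 2·35 + 34   → row C = row A − 2·row B = (34, 1, −2)   [check: 1·104 − 2·35 = 34]
  35 = 1·34 + 1   → row D = row B − 1·row C = (1, −1, 3)   [check: −1·104 + 3·35 = 1]
  34 = 34·1 + 0   → remainder 0, stop. gcd = 1 (last nonzero row D).
The gcd is 1, so 35 is invertible mod 104. The last nonzero row gives −1·104 + 3·35 = 1, so t = 3. So 35^(−1) ≡ 3 (mod 104). Verify: 35 · 3 = 105 ≡ 1 (mod 104). ✓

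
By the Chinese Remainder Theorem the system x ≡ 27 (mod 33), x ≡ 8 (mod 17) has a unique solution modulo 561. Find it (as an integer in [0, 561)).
x ≡ 93 (mod 561); the representative in [0, 561) is 93

The moduli 33, 17 are pairwise coprime, so by the CRT there is a unique solution mod 33·17 = 561.
Solve by successive substitution. Start with x ≡ 27 (mod 33).
  Combine with x ≡ 8 (mod 17): write x = 27 + 33·t and require 27 + 33·t ≡ 8 (mod 17), i.e. 33·t ≡ 8 − 27 ≡ 15 (mod 17). Since 33^(−1) ≡ 16 (mod 17) (33 ≡ 16 (mod 17)), t ≡ 16·15 ≡ 2 (mod 17). So x ≡ 27 + 33·2 = 93 (mod 561).
Unique solution in [0, 561): x = 93.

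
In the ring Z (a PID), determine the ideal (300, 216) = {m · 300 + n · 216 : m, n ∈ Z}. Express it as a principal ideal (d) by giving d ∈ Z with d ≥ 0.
In the PID Z, (a, b) is generated by gcd(a, b). Compute gcd(300, 216) with the extended Euclidean algorithm, tracking rows (r, s, t) with s·300 + t·216 = r:
  row A: (300, 1, 0)   [1·300 + 0·216 = 300]
  row B: (216, 0, 1)   [0·300 + 1·216 = 216]
  300 = 1·216 + 84   → row C = row A − 1·row B = (84, 1, −1)   [check: 1·300 − 1·216 = 84]
  216 = 2·84 + 48   → row D = row B − 2·row C = (48, −2, 3)   [check: −2·300 + 3·216 = 48]
  84 = 1·48 + 36   → row E = row C − 1·row D = (36, 3, −4)   [check: 3·300 − 4·216 = 36]
  48 = 1·36 + 12   → row F = row D − 1·row E = (12, −5, 7)   [check: −5·300 + 7·216 = 12]
  36 = 3·12 + 0   → remainder 0, stop. gcd = 12 (last nonzero row F).
So gcd(300, 216) = 12, with Bézout identity −5·300 + 7·216 = 12. Containment (⊇): the Bézout identity exhibits 12 as an element of (300, 216), giving (12) ⊆ (300, 216). Containment (⊆): since 12 | 300 and 12 | 216 (300 = 12·25, 216 = 12·18), every Z-linear combination of 300 and 216 is divisible by 12, so (300, 216) ⊆ (12). Therefore (300, 216) = (12), d = 12.

Final answer: (300, 216) = (12); d = 12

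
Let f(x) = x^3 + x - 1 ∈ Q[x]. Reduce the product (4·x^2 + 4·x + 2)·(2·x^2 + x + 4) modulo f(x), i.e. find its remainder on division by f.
First multiply in Q[x] without reducing: a · b = 8·x^4 + 12·x^3 + 24·x^2 + 18·x + 8. Now divide by f(x) = x^3 + x - 1, eliminating the leading term at each step:
  leading term 8·x^4: subtract (8·x)·f(x) = 8·x^4 + 8·x^2 - 8·x, leaving 12·x^3 + 16·x^2 + 26·x + 8
  leading term 12·x^3: subtract (12)·f(x) = 12·x^3 + 12·x - 12, leaving 16·x^2 + 14·x + 20
The degree is now < 3, so this is the remainder. Hence a · b ≡ 16·x^2 + 14·x + 20 in Q[x]/(f).

Final answer: a · b ≡ 16·x^2 + 14·x + 20 (mod f(x))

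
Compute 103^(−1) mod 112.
103^(−1) ≡ 87 (mod 112)

Apply the extended Euclidean algorithm to (112, 103), tracking rows (r, s, t) with s·112 + t·103 = r. Each division r_prev = q·r_cur + r_new produces the new row as (previous row) − q·(current row):
  row A: (112, 1, 0)   [1·112 + 0·103 = 112]
  row B: (103, 0, 1)   [0·112 + 1·103 = 103]
  112 = 1·103 + 9   → row C = row A − 1·row B = (9, 1, −1)   [check: 1·112 − 1·103 = 9]
  103 = 11·9 + 4   → row D = row B − 11·row C = (4, −11, 12)   [check: −11·112 + 12·103 = 4]
  9 = 2·4 + 1   → row E = row C − 2·row D = (1, 23, −25)   [check: 23·112 − 25·103 = 1]
  4 = 4·1 + 0   → remainder 0, stop. gcd = 1 (last nonzero row E).
The gcd is 1, so 103 is invertible mod 112. The last nonzero row gives 23·112 − 25·103 = 1, so t = −25. So 103^(−1) ≡ −25 ≡ 87 (mod 112). Verify: 103 · 87 = 8961 ≡ 1 (mod 112). ✓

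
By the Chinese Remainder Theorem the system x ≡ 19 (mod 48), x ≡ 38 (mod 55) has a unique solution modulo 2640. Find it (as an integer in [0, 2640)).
The moduli 48, 55 are pairwise coprime, so by the CRT there is a unique solution mod 48·55 = 2640.
Solve by successive substitution. Start with x ≡ 19 (mod 48).
  Combine with x ≡ 38 (mod 55): write x = 19 + 48·t and require 19 + 48·t ≡ 38 (mod 55), i.e. 48·t ≡ 38 − 19 ≡ 19 (mod 55). Since 48^(−1) ≡ 47 (mod 55), t ≡ 47·19 ≡ 13 (mod 55). So x ≡ 19 + 48·13 = 643 (mod 2640).
Unique solution in [0, 2640): x = 643.

Final answer: x ≡ 643 (mod 2640); the representative in [0, 2640) is 643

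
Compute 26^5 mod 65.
26

Use repeated squaring. Binary(5) = 101. Walk through the bits of the exponent 5 left-to-right: at each bit after the leading one, square the running value, then multiply by 26 if the bit is 1 (always reducing mod 65):
  bit 1 = 1 (leading): start with 26.
  bit 2 = 0: square 26^2 = 676 ≡ 26 (mod 65).
  bit 3 = 1: square 26^2 = 676 ≡ 26; bit is 1, so multiply 26·26 = 676 ≡ 26 (mod 65).
Final value: 26^5 ≡ 26 (mod 65).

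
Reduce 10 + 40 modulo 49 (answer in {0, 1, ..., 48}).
1

Both summands are already reduced mod 49. 10 + 40 = 50; 50 = 1·49 + 1, so (10 + 40) mod 49 = 1.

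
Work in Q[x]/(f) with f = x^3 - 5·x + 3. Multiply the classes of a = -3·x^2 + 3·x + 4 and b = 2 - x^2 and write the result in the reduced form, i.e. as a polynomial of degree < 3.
First multiply in Q[x] without reducing: a · b = 3·x^4 - 3·x^3 - 10·x^2 + 6·x + 8. Now divide by f(x) = x^3 - 5·x + 3, eliminating the leading term at each step:
  leading term 3·x^4: subtract (3·x)·f(x) = 3·x^4 - 15·x^2 + 9·x, leaving -3·x^3 + 5·x^2 - 3·x + 8
  leading term -3·x^3: subtract (-3)·f(x) = -3·x^3 + 15·x - 9, leaving 5·x^2 - 18·x + 17
The degree is now < 3, so this is the remainder. Hence a · b ≡ 5·x^2 - 18·x + 17 in Q[x]/(f).

Final answer: a · b ≡ 5·x^2 - 18·x + 17 (mod f(x))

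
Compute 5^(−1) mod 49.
5^(−1) ≡ 10 (mod 49)

Apply the extended Euclidean algorithm to (49, 5), tracking rows (r, s, t) with s·49 + t·5 = r. Each division r_prev = q·r_cur + r_new produces the new row as (previous row) − q·(current row):
  row A: (49, 1, 0)   [1·49 + 0·5 = 49]
  row B: (5, 0, 1)   [0·49 + 1·5 = 5]
  49 = 9·5 + 4   → row C = row A − 9·row B = (4, 1, −9)   [check: 1·49 − 9·5 = 4]
  5 = 1·4 + 1   → row D = row B − 1·row C = (1, −1, 10)   [check: −1·49 + 10·5 = 1]
  4 = 4·1 + 0   → remainder 0, stop. gcd = 1 (last nonzero row D).
The gcd is 1, so 5 is invertible mod 49. The last nonzero row gives −1·49 + 10·5 = 1, so t = 10. So 5^(−1) ≡ 10 (mod 49). Verify: 5 · 10 = 50 ≡ 1 (mod 49). ✓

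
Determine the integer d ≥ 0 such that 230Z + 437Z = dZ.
(230, 437) = (23); d = 23

In the PID Z, (a, b) is generated by gcd(a, b). Compute gcd(437, 230) with the extended Euclidean algorithm, tracking rows (r, s, t) with s·437 + t·230 = r:
  row A: (437, 1, 0)   [1·437 + 0·230 = 437]
  row B: (230, 0, 1)   [0·437 + 1·230 = 230]
  437 = 1·230 + 207   → row C = row A − 1·row B = (207, 1, −1)   [check: 1·437 − 1·230 = 207]
  230 = 1·207 + 23   → row D = row B − 1·row C = (23, −1, 2)   [check: −1·437 + 2·230 = 23]
  207 = 9·23 + 0   → remainder 0, stop. gcd = 23 (last nonzero row D).
So gcd(230, 437) = 23, with Bézout identity −1·437 + 2·230 = 23. Containment (⊇): the Bézout identity exhibits 23 as an element of (230, 437), giving (23) ⊆ (230, 437). Containment (⊆): since 23 | 230 and 23 | 437 (230 = 23·10, 437 = 23·19), every Z-linear combination of 230 and 437 is divisible by 23, so (230, 437) ⊆ (23). Therefore (230, 437) = (23), d = 23.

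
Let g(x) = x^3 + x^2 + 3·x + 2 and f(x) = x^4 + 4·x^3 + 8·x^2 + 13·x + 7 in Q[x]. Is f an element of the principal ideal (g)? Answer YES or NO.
NO

In Q[x] the ideal (g) consists of all multiples of g, so f ∈ (g) iff g | f, i.e. iff the remainder of f on division by g is 0. Divide f by g (g is monic, so eliminate the leading term of the running remainder at each step):
  leading term x^4: subtract (x)·g(x) = x^4 + x^3 + 3·x^2 + 2·x, leaving 3·x^3 + 5·x^2 + 11·x + 7
  leading term 3·x^3: subtract (3)·g(x) = 3·x^3 + 3·x^2 + 9·x + 6, leaving 2·x^2 + 2·x + 1
The remainder r(x) = 2·x^2 + 2·x + 1 ≠ 0 (and deg r < deg g), so g ∤ f, i.e. f ∉ (g).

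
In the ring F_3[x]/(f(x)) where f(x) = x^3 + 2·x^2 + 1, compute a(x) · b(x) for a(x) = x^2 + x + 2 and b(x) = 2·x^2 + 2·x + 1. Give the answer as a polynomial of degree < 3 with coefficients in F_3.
Multiply as integer polynomials: a · b = 2·x^4 + 4·x^3 + 7·x^2 + 5·x + 2. Reducing coefficients mod 3: a · b ≡ 2·x^4 + x^3 + x^2 + 2·x + 2. Now divide by f(x) = x^3 + 2·x^2 + 1 in F_3[x], eliminating the leading term at each step:
  leading term 2·x^4: subtract (2·x)·f(x) = 2·x^4 + x^3 + 2·x, leaving x^2 + 2 (coefficients mod 3)
The degree is now < 3, so this is the remainder. Hence a · b ≡ x^2 + 2 in F_3[x]/(f).

Final answer: a · b ≡ x^2 + 2 (mod f(x))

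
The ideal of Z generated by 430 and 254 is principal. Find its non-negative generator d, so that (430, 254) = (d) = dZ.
In the PID Z, (a, b) is generated by gcd(a, b). Compute gcd(430, 254) with the extended Euclidean algorithm, tracking rows (r, s, t) with s·430 + t·254 = r:
  row A: (430, 1, 0)   [1·430 + 0·254 = 430]
  row B: (254, 0, 1)   [0·430 + 1·254 = 254]
  430 = 1·254 + 176   → row C = row A − 1·row B = (176, 1, −1)   [check: 1·430 − 1·254 = 176]
  254 = 1·176 + 78   → row D = row B − 1·row C = (78, −1, 2)   [check: −1·430 + 2·254 = 78]
  176 = 2·78 + 20   → row E = row C − 2·row D = (20, 3, −5)   [check: 3·430 − 5·254 = 20]
  78 = 3·20 + 18   → row F = row D − 3·row E = (18, −10, 17)   [check: −10·430 + 17·254 = 18]
  20 = 1·18 + 2   → row G = row E − 1·row F = (2, 13, −22)   [check: 13·430 − 22·254 = 2]
  18 = 9·2 + 0   → remainder 0, stop. gcd = 2 (last nonzero row G).
So gcd(430, 254) = 2, with Bézout identity 13·430 − 22·254 = 2. Containment (⊇): the Bézout identity exhibits 2 as an element of (430, 254), giving (2) ⊆ (430, 254). Containment (⊆): since 2 | 430 and 2 | 254 (430 = 2·215, 254 = 2·127), every Z-linear combination of 430 and 254 is divisible by 2, so (430, 254) ⊆ (2). Therefore (430, 254) = (2), d = 2.

Final answer: (430, 254) = (2); d = 2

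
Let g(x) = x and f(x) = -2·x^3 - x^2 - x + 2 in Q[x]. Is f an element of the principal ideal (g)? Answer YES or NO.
In Q[x] the ideal (g) consists of all multiples of g, so f ∈ (g) iff g | f, i.e. iff the remainder of f on division by g is 0. Divide f by g (g is monic, so eliminate the leading term of the running remainder at each step):
  leading term -2·x^3: subtract (-2·x^2)·g(x) = -2·x^3, leaving -x^2 - x + 2
  leading term -x^2: subtract (-x)·g(x) = -x^2, leaving 2 - x
  leading term -x: subtract (-1)·g(x) = -x, leaving 2
The remainder r(x) = 2 ≠ 0 (and deg r < deg g), so g ∤ f, i.e. f ∉ (g).

Final answer: NO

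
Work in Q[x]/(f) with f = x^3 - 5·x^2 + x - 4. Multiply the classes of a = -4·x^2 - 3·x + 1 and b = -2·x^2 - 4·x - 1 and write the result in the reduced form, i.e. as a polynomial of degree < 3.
a · b ≡ 316·x^2 - 31·x + 247 (mod f(x))

First multiply in Q[x] without reducing: a · b = 8·x^4 + 22·x^3 + 14·x^2 - x - 1. Now divide by f(x) = x^3 - 5·x^2 + x - 4, eliminating the leading term at each step:
  leading term 8·x^4: subtract (8·x)·f(x) = 8·x^4 - 40·x^3 + 8·x^2 - 32·x, leaving 62·x^3 + 6·x^2 + 31·x - 1
  leading term 62·x^3: subtract (62)·f(x) = 62·x^3 - 310·x^2 + 62·x - 248, leaving 316·x^2 - 31·x + 247
The degree is now < 3, so this is the remainder. Hence a · b ≡ 316·x^2 - 31·x + 247 in Q[x]/(f).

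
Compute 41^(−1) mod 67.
Apply the extended Euclidean algorithm to (67, 41), tracking rows (r, s, t) with s·67 + t·41 = r. Each division r_prev = q·r_cur + r_new produces the new row as (previous row) − q·(current row):
  row A: (67, 1, 0)   [1·67 + 0·41 = 67]
  row B: (41, 0, 1)   [0·67 + 1·41 = 41]
  67 = 1·41 + 26   → row C = row A − 1·row B = (26, 1, −1)   [check: 1·67 − 1·41 = 26]
  41 = 1·26 + 15   → row D = row B − 1·row C = (15, −1, 2)   [check: −1·67 + 2·41 = 15]
  26 = 1·15 + 11   → row E = row C − 1·row D = (11, 2, −3)   [check: 2·67 − 3·41 = 11]
  15 = 1·11 + 4   → row F = row D − 1·row E = (4, −3, 5)   [check: −3·67 + 5·41 = 4]
  11 = 2·4 + 3   → row G = row E − 2·row F = (3, 8, −13)   [check: 8·67 − 13·41 = 3]
  4 = 1·3 + 1   → row H = row F − 1·row G = (1, −11, 18)   [check: −11·67 + 18·41 = 1]
  3 = 3·1 + 0   → remainder 0, stop. gcd = 1 (last nonzero row H).
The gcd is 1, so 41 is invertible mod 67. The last nonzero row gives −11·67 + 18·41 = 1, so t = 18. So 41^(−1) ≡ 18 (mod 67). Verify: 41 · 18 = 738 ≡ 1 (mod 67). ✓

Final answer: 41^(−1) ≡ 18 (mod 67)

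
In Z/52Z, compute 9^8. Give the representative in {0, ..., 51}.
Use repeated squaring. Binary(8) = 1000. Walk through the bits of the exponent 8 left-to-right: at each bit after the leading one, square the running value, then multiply by 9 if the bit is 1 (always reducing mod 52):
  bit 1 = 1 (leading): start with 9.
  bit 2 = 0: square 9^2 = 81 ≡ 29 (mod 52).
  bit 3 = 0: square 29^2 = 841 ≡ 9 (mod 52).
  bit 4 = 0: square 9^2 = 81 ≡ 29 (mod 52).
Final value: 9^8 ≡ 29 (mod 52).

Final answer: 29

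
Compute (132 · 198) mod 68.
24

Reduce the factors first: 132 ≡ 64, 198 ≡ 62 (mod 68), so 132 · 198 ≡ 64 · 62 (mod 68). 64 · 62 = 3968. Dividing by 68: 3968 = 58·68 + 24. So (132 · 198) mod 68 = 24.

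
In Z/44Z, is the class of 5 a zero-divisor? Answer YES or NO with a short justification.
NO

gcd(5, 44) = 1, so 5 is a unit in Z/44Z (it has a multiplicative inverse). A unit cannot be a zero-divisor: if 5·b ≡ 0 then multiplying both sides by 5^(−1) gives b ≡ 0. So 5 is not a zero-divisor.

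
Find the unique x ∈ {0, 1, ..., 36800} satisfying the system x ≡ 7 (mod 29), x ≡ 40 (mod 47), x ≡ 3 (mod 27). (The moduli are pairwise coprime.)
The moduli 29, 47, 27 are pairwise coprime, so by the CRT there is a unique solution mod 29·47·27 = 36801.
Solve by successive substitution. Start with x ≡ 7 (mod 29).
  Combine with x ≡ 40 (mod 47): write x = 7 + 29·t and require 7 + 29·t ≡ 40 (mod 47), i.e. 29·t ≡ 40 − 7 ≡ 33 (mod 47). Since 29^(−1) ≡ 13 (mod 47), t ≡ 13·33 ≡ 6 (mod 47). So x ≡ 7 + 29·6 = 181 (mod 1363).
  Combine with x ≡ 3 (mod 27): write x = 181 + 1363·t and require 181 + 1363·t ≡ 3 (mod 27), i.e. 1363·t ≡ 3 − 181 ≡ 11 (mod 27). Since 1363^(−1) ≡ 25 (mod 27) (1363 ≡ 13 (mod 27)), t ≡ 25·11 ≡ 5 (mod 27). So x ≡ 181 + 1363·5 = 6996 (mod 36801).
Unique solution in [0, 36801): x = 6996.

Final answer: x ≡ 6996 (mod 36801); the representative in [0, 36801) is 6996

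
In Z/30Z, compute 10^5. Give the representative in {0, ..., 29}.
10

Use repeated squaring. Binary(5) = 101. Walk through the bits of the exponent 5 left-to-right: at each bit after the leading one, square the running value, then multiply by 10 if the bit is 1 (always reducing mod 30):
  bit 1 = 1 (leading): start with 10.
  bit 2 = 0: square 10^2 = 100 ≡ 10 (mod 30).
  bit 3 = 1: square 10^2 = 100 ≡ 10; bit is 1, so multiply 10·10 = 100 ≡ 10 (mod 30).
Final value: 10^5 ≡ 10 (mod 30).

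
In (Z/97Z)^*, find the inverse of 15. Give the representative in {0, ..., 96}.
Apply the extended Euclidean algorithm to (97, 15), tracking rows (r, s, t) with s·97 + t·15 = r. Each division r_prev = q·r_cur + r_new produces the new row as (previous row) − q·(current row):
  row A: (97, 1, 0)   [1·97 + 0·15 = 97]
  row B: (15, 0, 1)   [0·97 + 1·15 = 15]
  97 = 6·15 + 7   → row C = row A − 6·row B = (7, 1, −6)   [check: 1·97 − 6·15 = 7]
  15 = 2·7 + 1   → row D = row B − 2·row C = (1, −2, 13)   [check: −2·97 + 13·15 = 1]
  7 = 7·1 + 0   → remainder 0, stop. gcd = 1 (last nonzero row D).
The gcd is 1, so 15 is invertible mod 97. The last nonzero row gives −2·97 + 13·15 = 1, so t = 13. So 15^(−1) ≡ 13 (mod 97). Verify: 15 · 13 = 195 ≡ 1 (mod 97). ✓

Final answer: 15^(−1) ≡ 13 (mod 97)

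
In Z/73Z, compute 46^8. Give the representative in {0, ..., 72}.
1

Use repeated squaring. Binary(8) = 1000. Walk through the bits of the exponent 8 left-to-right: at each bit after the leading one, square the running value, then multiply by 46 if the bit is 1 (always reducing mod 73):
  bit 1 = 1 (leading): start with 46.
  bit 2 = 0: square 46^2 = 2116 ≡ 72 (mod 73).
  bit 3 = 0: square 72^2 = 5184 ≡ 1 (mod 73).
  bit 4 = 0: square 1^2 = 1 (mod 73).
Final value: 46^8 ≡ 1 (mod 73).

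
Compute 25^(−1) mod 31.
25^(−1) ≡ 5 (mod 31)

Apply the extended Euclidean algorithm to (31, 25), tracking rows (r, s, t) with s·31 + t·25 = r. Each division r_prev = q·r_cur + r_new produces the new row as (previous row) − q·(current row):
  row A: (31, 1, 0)   [1·31 + 0·25 = 31]
  row B: (25, 0, 1)   [0·31 + 1·25 = 25]
  31 = 1·25 + 6   → row C = row A − 1·row B = (6, 1, −1)   [check: 1·31 − 1·25 = 6]
  25 = 4·6 + 1   → row D = row B − 4·row C = (1, −4, 5)   [check: −4·31 + 5·25 = 1]
  6 = 6·1 + 0   → remainder 0, stop. gcd = 1 (last nonzero row D).
The gcd is 1, so 25 is invertible mod 31. The last nonzero row gives −4·31 + 5·25 = 1, so t = 5. So 25^(−1) ≡ 5 (mod 31). Verify: 25 · 5 = 125 ≡ 1 (mod 31). ✓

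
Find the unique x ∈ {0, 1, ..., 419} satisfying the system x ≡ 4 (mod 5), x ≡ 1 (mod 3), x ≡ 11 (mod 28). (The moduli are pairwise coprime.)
The moduli 5, 3, 28 are pairwise coprime, so by the CRT there is a unique solution mod 5·3·28 = 420.
Solve by successive substitution. Start with x ≡ 4 (mod 5).
  Combine with x ≡ 1 (mod 3): write x = 4 + 5·t and require 4 + 5·t ≡ 1 (mod 3), i.e. 5·t ≡ 1 − 4 ≡ 0 (mod 3). Since 5^(−1) ≡ 2 (mod 3) (5 ≡ 2 (mod 3)), t ≡ 2·0 ≡ 0 (mod 3). So x ≡ 4 + 5·0 = 4 (mod 15).
  Combine with x ≡ 11 (mod 28): write x = 4 + 15·t and require 4 + 15·t ≡ 11 (mod 28), i.e. 15·t ≡ 11 − 4 ≡ 7 (mod 28). Since 15^(−1) ≡ 15 (mod 28), t ≡ 15·7 ≡ 21 (mod 28). So x ≡ 4 + 15·21 = 319 (mod 420).
Unique solution in [0, 420): x = 319.

Final answer: x ≡ 319 (mod 420); the representative in [0, 420) is 319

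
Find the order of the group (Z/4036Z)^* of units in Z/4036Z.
|(Z/4036Z)^*| = 2016

(Z/4036Z)^* consists of the classes a with gcd(a, 4036) = 1, so its order is φ(4036). φ is multiplicative, with φ(p^e) = p^e − p^(e−1). Factorise 4036 = 2^2 · 1009. Then
  φ(4036) = (2^2 − 2^1) · (1009 − 1) = 2 · 1008 = 2016.
Thus |(Z/4036Z)^*| = 2016.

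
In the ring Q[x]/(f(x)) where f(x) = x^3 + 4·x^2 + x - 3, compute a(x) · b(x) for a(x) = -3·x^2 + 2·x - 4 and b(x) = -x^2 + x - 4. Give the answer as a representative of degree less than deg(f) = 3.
First multiply in Q[x] without reducing: a · b = 3·x^4 - 5·x^3 + 18·x^2 - 12·x + 16. Now divide by f(x) = x^3 + 4·x^2 + x - 3, eliminating the leading term at each step:
  leading term 3·x^4: subtract (3·x)·f(x) = 3·x^4 + 12·x^3 + 3·x^2 - 9·x, leaving -17·x^3 + 15·x^2 - 3·x + 16
  leading term -17·x^3: subtract (-17)·f(x) = -17·x^3 - 68·x^2 - 17·x + 51, leaving 83·x^2 + 14·x - 35
The degree is now < 3, so this is the remainder. Hence a · b ≡ 83·x^2 + 14·x - 35 in Q[x]/(f).

Final answer: a · b ≡ 83·x^2 + 14·x - 35 (mod f(x))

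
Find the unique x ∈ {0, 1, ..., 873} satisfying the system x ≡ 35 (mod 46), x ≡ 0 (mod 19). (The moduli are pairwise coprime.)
The moduli 46, 19 are pairwise coprime, so by the CRT there is a unique solution mod 46·19 = 874.
Solve by successive substitution. Start with x ≡ 35 (mod 46).
  Combine with x ≡ 0 (mod 19): write x = 35 + 46·t and require 35 + 46·t ≡ 0 (mod 19), i.e. 46·t ≡ 0 − 35 ≡ 3 (mod 19). Since 46^(−1) ≡ 12 (mod 19) (46 ≡ 8 (mod 19)), t ≡ 12·3 ≡ 17 (mod 19). So x ≡ 35 + 46·17 = 817 (mod 874).
Unique solution in [0, 874): x = 817.

Final answer: x ≡ 817 (mod 874); the representative in [0, 874) is 817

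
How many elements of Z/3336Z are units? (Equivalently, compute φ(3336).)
An element a ∈ Z/3336Z is a unit iff gcd(a, 3336) = 1, so the number of units is φ(3336). φ is multiplicative, with φ(p^e) = p^e − p^(e−1). Factorise 3336 = 2^3 · 3 · 139. Then
  φ(3336) = (2^3 − 2^2) · (3 − 1) · (139 − 1) = 4 · 2 · 138 = 1104.

Final answer: Z/3336Z has φ(3336) = 1104 units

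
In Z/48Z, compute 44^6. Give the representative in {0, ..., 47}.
Use repeated squaring. Binary(6) = 110. Walk through the bits of the exponent 6 left-to-right: at each bit after the leading one, square the running value, then multiply by 44 if the bit is 1 (always reducing mod 48):
  bit 1 = 1 (leading): start with 44.
  bit 2 = 1: square 44^2 = 1936 ≡ 16; bit is 1, so multiply 16·44 = 704 ≡ 32 (mod 48).
  bit 3 = 0: square 32^2 = 1024 ≡ 16 (mod 48).
Final value: 44^6 ≡ 16 (mod 48).

Final answer: 16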